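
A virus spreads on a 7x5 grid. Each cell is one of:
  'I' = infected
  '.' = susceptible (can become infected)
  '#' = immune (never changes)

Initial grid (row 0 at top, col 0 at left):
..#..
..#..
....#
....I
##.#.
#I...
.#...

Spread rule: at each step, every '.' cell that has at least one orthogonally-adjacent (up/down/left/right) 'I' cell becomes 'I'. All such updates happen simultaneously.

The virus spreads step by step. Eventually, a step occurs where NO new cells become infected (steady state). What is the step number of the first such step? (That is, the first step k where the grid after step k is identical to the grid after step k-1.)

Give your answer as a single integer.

Step 0 (initial): 2 infected
Step 1: +3 new -> 5 infected
Step 2: +6 new -> 11 infected
Step 3: +5 new -> 16 infected
Step 4: +4 new -> 20 infected
Step 5: +3 new -> 23 infected
Step 6: +2 new -> 25 infected
Step 7: +1 new -> 26 infected
Step 8: +0 new -> 26 infected

Answer: 8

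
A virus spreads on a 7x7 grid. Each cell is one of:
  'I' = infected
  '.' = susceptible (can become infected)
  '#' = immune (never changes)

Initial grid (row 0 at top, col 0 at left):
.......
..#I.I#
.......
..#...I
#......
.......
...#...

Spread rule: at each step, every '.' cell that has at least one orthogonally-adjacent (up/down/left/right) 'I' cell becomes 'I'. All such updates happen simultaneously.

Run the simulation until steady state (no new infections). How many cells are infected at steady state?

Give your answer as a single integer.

Step 0 (initial): 3 infected
Step 1: +8 new -> 11 infected
Step 2: +9 new -> 20 infected
Step 3: +6 new -> 26 infected
Step 4: +8 new -> 34 infected
Step 5: +5 new -> 39 infected
Step 6: +2 new -> 41 infected
Step 7: +2 new -> 43 infected
Step 8: +1 new -> 44 infected
Step 9: +0 new -> 44 infected

Answer: 44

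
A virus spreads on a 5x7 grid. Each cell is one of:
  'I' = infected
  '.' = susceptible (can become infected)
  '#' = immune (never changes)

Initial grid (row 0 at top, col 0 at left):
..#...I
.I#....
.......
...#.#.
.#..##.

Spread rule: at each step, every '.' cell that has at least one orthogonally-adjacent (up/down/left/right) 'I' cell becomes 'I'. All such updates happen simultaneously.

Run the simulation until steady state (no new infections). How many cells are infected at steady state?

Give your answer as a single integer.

Step 0 (initial): 2 infected
Step 1: +5 new -> 7 infected
Step 2: +7 new -> 14 infected
Step 3: +7 new -> 21 infected
Step 4: +5 new -> 26 infected
Step 5: +2 new -> 28 infected
Step 6: +0 new -> 28 infected

Answer: 28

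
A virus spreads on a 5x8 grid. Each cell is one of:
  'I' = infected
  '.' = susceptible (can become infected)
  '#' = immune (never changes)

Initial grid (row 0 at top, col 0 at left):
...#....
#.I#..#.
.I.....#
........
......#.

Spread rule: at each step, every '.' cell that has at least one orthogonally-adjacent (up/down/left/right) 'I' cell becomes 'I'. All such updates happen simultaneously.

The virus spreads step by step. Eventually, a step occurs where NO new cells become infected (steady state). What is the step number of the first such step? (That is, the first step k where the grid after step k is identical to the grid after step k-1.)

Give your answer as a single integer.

Answer: 10

Derivation:
Step 0 (initial): 2 infected
Step 1: +5 new -> 7 infected
Step 2: +5 new -> 12 infected
Step 3: +5 new -> 17 infected
Step 4: +4 new -> 21 infected
Step 5: +5 new -> 26 infected
Step 6: +3 new -> 29 infected
Step 7: +2 new -> 31 infected
Step 8: +2 new -> 33 infected
Step 9: +1 new -> 34 infected
Step 10: +0 new -> 34 infected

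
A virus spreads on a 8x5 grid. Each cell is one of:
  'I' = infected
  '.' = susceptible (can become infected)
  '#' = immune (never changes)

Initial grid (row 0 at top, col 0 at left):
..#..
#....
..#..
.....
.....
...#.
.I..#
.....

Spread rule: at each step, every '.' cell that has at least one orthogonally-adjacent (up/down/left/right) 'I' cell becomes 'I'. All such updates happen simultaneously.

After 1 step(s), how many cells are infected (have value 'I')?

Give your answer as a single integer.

Answer: 5

Derivation:
Step 0 (initial): 1 infected
Step 1: +4 new -> 5 infected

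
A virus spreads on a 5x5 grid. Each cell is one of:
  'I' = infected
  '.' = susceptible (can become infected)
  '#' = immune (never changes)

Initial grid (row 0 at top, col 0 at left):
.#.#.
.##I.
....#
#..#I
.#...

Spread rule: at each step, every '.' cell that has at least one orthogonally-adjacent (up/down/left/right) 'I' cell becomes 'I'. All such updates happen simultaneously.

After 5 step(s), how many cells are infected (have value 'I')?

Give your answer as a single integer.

Answer: 14

Derivation:
Step 0 (initial): 2 infected
Step 1: +3 new -> 5 infected
Step 2: +3 new -> 8 infected
Step 3: +3 new -> 11 infected
Step 4: +2 new -> 13 infected
Step 5: +1 new -> 14 infected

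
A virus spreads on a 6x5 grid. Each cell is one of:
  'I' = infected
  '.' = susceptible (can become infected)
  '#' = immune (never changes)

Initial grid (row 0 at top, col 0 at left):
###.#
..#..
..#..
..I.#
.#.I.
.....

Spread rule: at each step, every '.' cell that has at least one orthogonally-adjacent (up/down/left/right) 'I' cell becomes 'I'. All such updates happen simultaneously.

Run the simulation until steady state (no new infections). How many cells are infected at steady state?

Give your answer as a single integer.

Answer: 22

Derivation:
Step 0 (initial): 2 infected
Step 1: +5 new -> 7 infected
Step 2: +5 new -> 12 infected
Step 3: +6 new -> 18 infected
Step 4: +4 new -> 22 infected
Step 5: +0 new -> 22 infected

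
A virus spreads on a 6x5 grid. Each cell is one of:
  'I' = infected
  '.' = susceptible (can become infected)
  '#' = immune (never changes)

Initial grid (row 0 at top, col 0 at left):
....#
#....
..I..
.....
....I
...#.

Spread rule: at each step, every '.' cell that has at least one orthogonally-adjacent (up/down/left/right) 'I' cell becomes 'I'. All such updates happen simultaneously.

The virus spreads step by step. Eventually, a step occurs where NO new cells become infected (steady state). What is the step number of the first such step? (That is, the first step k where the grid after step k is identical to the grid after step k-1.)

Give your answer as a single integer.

Answer: 6

Derivation:
Step 0 (initial): 2 infected
Step 1: +7 new -> 9 infected
Step 2: +8 new -> 17 infected
Step 3: +6 new -> 23 infected
Step 4: +3 new -> 26 infected
Step 5: +1 new -> 27 infected
Step 6: +0 new -> 27 infected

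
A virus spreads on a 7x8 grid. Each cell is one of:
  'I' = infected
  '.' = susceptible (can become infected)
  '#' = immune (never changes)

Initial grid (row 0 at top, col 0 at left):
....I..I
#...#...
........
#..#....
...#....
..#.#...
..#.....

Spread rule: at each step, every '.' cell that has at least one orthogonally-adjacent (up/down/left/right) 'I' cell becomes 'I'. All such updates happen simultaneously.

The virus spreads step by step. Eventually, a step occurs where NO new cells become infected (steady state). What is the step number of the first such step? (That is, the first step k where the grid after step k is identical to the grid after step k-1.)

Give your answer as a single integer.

Answer: 11

Derivation:
Step 0 (initial): 2 infected
Step 1: +4 new -> 6 infected
Step 2: +5 new -> 11 infected
Step 3: +6 new -> 17 infected
Step 4: +7 new -> 24 infected
Step 5: +6 new -> 30 infected
Step 6: +7 new -> 37 infected
Step 7: +3 new -> 40 infected
Step 8: +3 new -> 43 infected
Step 9: +3 new -> 46 infected
Step 10: +2 new -> 48 infected
Step 11: +0 new -> 48 infected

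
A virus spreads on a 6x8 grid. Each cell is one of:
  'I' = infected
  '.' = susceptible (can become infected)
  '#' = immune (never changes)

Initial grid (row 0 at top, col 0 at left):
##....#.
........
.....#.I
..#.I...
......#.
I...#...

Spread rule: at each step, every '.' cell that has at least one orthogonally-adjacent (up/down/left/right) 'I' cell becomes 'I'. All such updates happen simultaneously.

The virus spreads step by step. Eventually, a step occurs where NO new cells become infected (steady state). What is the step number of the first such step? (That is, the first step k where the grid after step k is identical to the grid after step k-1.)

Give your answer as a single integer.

Answer: 6

Derivation:
Step 0 (initial): 3 infected
Step 1: +9 new -> 12 infected
Step 2: +11 new -> 23 infected
Step 3: +10 new -> 33 infected
Step 4: +6 new -> 39 infected
Step 5: +2 new -> 41 infected
Step 6: +0 new -> 41 infected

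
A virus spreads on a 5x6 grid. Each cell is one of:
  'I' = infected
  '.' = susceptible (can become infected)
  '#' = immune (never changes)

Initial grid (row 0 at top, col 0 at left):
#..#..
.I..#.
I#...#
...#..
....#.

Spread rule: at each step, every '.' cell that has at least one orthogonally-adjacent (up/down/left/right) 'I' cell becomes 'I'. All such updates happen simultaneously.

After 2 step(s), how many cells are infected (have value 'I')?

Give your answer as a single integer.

Step 0 (initial): 2 infected
Step 1: +4 new -> 6 infected
Step 2: +5 new -> 11 infected

Answer: 11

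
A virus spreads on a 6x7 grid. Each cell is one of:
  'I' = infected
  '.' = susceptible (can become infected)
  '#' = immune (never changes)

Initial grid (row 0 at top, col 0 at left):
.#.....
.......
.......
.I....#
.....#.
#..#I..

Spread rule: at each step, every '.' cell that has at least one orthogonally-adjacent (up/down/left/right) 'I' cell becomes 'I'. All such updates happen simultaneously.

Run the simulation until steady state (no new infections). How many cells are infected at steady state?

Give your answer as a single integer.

Answer: 37

Derivation:
Step 0 (initial): 2 infected
Step 1: +6 new -> 8 infected
Step 2: +10 new -> 18 infected
Step 3: +7 new -> 25 infected
Step 4: +5 new -> 30 infected
Step 5: +4 new -> 34 infected
Step 6: +2 new -> 36 infected
Step 7: +1 new -> 37 infected
Step 8: +0 new -> 37 infected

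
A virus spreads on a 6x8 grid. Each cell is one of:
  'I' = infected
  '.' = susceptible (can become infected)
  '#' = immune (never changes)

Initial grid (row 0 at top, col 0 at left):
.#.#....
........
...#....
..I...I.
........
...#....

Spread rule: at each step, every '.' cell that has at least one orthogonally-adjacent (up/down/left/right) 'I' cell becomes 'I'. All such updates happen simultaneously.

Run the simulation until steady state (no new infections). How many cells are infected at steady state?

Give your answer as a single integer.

Answer: 44

Derivation:
Step 0 (initial): 2 infected
Step 1: +8 new -> 10 infected
Step 2: +13 new -> 23 infected
Step 3: +13 new -> 36 infected
Step 4: +6 new -> 42 infected
Step 5: +2 new -> 44 infected
Step 6: +0 new -> 44 infected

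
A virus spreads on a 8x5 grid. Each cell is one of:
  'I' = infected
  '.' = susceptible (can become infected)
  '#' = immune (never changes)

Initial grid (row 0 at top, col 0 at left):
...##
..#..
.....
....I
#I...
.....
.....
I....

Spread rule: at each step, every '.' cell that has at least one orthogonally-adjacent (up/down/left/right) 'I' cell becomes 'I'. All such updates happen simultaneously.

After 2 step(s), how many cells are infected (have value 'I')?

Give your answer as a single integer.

Answer: 22

Derivation:
Step 0 (initial): 3 infected
Step 1: +8 new -> 11 infected
Step 2: +11 new -> 22 infected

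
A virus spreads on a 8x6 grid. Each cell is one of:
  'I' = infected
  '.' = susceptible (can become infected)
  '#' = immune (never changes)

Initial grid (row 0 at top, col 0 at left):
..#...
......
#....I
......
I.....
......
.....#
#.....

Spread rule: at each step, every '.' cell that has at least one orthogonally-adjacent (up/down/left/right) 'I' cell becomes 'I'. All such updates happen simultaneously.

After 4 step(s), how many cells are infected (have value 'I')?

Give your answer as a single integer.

Answer: 35

Derivation:
Step 0 (initial): 2 infected
Step 1: +6 new -> 8 infected
Step 2: +9 new -> 17 infected
Step 3: +11 new -> 28 infected
Step 4: +7 new -> 35 infected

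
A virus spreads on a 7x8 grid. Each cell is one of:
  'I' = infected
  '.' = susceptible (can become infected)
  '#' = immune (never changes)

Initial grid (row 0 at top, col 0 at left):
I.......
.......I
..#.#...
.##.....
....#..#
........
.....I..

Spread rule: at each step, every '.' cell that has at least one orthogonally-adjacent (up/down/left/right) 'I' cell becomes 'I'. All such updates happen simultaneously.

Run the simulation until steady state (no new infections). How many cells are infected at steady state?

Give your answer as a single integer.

Answer: 50

Derivation:
Step 0 (initial): 3 infected
Step 1: +8 new -> 11 infected
Step 2: +12 new -> 23 infected
Step 3: +13 new -> 36 infected
Step 4: +7 new -> 43 infected
Step 5: +7 new -> 50 infected
Step 6: +0 new -> 50 infected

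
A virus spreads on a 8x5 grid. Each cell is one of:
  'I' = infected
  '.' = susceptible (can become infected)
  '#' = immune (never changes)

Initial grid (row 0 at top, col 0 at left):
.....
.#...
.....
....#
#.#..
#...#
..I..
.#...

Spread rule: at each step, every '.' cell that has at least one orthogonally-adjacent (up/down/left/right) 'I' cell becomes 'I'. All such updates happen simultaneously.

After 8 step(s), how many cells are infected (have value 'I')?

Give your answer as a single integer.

Step 0 (initial): 1 infected
Step 1: +4 new -> 5 infected
Step 2: +5 new -> 10 infected
Step 3: +4 new -> 14 infected
Step 4: +3 new -> 17 infected
Step 5: +4 new -> 21 infected
Step 6: +4 new -> 25 infected
Step 7: +4 new -> 29 infected
Step 8: +3 new -> 32 infected

Answer: 32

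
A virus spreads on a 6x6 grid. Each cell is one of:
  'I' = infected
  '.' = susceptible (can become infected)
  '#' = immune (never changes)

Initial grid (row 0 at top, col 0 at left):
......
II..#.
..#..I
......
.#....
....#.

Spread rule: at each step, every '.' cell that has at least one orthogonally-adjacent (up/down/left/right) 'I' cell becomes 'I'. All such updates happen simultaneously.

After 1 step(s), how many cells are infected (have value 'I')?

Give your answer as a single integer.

Answer: 11

Derivation:
Step 0 (initial): 3 infected
Step 1: +8 new -> 11 infected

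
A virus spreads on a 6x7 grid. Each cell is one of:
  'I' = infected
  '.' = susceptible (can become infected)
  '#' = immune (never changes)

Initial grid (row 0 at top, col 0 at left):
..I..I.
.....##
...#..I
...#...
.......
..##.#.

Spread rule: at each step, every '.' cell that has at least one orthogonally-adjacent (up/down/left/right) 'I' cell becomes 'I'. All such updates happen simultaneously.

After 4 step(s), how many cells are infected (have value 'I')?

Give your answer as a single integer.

Step 0 (initial): 3 infected
Step 1: +7 new -> 10 infected
Step 2: +8 new -> 18 infected
Step 3: +6 new -> 24 infected
Step 4: +4 new -> 28 infected

Answer: 28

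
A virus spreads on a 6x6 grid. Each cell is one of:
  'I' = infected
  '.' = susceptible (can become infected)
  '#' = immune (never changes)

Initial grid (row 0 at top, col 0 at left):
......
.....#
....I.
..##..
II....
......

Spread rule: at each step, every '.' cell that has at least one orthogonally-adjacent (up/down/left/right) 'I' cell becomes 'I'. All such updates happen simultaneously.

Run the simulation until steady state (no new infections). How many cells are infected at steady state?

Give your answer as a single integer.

Answer: 33

Derivation:
Step 0 (initial): 3 infected
Step 1: +9 new -> 12 infected
Step 2: +9 new -> 21 infected
Step 3: +8 new -> 29 infected
Step 4: +4 new -> 33 infected
Step 5: +0 new -> 33 infected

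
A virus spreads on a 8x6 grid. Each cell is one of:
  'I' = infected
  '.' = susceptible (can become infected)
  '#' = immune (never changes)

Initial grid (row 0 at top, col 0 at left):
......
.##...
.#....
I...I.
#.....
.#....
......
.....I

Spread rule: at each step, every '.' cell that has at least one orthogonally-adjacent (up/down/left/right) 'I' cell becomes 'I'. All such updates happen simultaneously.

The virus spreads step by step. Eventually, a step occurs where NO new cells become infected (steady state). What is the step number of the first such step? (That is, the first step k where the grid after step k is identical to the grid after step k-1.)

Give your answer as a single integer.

Step 0 (initial): 3 infected
Step 1: +8 new -> 11 infected
Step 2: +12 new -> 23 infected
Step 3: +9 new -> 32 infected
Step 4: +6 new -> 38 infected
Step 5: +3 new -> 41 infected
Step 6: +1 new -> 42 infected
Step 7: +1 new -> 43 infected
Step 8: +0 new -> 43 infected

Answer: 8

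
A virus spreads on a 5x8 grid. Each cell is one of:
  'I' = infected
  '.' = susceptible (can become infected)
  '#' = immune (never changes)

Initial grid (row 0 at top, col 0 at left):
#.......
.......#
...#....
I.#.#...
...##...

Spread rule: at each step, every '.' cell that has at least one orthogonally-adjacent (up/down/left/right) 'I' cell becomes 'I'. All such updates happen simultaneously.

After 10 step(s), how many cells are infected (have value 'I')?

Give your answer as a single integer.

Answer: 29

Derivation:
Step 0 (initial): 1 infected
Step 1: +3 new -> 4 infected
Step 2: +3 new -> 7 infected
Step 3: +3 new -> 10 infected
Step 4: +2 new -> 12 infected
Step 5: +2 new -> 14 infected
Step 6: +2 new -> 16 infected
Step 7: +3 new -> 19 infected
Step 8: +3 new -> 22 infected
Step 9: +3 new -> 25 infected
Step 10: +4 new -> 29 infected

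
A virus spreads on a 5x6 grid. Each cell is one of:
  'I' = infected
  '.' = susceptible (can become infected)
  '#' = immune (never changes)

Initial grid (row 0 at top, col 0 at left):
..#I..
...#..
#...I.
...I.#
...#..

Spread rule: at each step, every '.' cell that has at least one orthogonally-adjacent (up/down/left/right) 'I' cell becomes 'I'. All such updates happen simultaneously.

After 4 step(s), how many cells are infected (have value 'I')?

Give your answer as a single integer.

Step 0 (initial): 3 infected
Step 1: +6 new -> 9 infected
Step 2: +6 new -> 15 infected
Step 3: +5 new -> 20 infected
Step 4: +2 new -> 22 infected

Answer: 22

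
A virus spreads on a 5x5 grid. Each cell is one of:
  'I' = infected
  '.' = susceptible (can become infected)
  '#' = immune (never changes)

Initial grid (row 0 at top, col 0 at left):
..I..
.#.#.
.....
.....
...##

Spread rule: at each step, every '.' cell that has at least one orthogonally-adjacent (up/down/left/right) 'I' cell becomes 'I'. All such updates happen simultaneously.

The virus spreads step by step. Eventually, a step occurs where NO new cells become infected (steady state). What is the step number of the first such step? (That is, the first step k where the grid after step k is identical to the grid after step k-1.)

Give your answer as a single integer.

Answer: 7

Derivation:
Step 0 (initial): 1 infected
Step 1: +3 new -> 4 infected
Step 2: +3 new -> 7 infected
Step 3: +5 new -> 12 infected
Step 4: +5 new -> 17 infected
Step 5: +3 new -> 20 infected
Step 6: +1 new -> 21 infected
Step 7: +0 new -> 21 infected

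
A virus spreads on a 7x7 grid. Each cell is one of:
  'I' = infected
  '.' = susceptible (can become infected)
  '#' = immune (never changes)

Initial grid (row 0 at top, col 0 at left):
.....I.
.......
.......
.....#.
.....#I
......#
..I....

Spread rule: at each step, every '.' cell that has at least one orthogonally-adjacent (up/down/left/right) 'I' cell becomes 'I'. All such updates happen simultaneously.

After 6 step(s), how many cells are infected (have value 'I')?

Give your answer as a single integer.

Answer: 46

Derivation:
Step 0 (initial): 3 infected
Step 1: +7 new -> 10 infected
Step 2: +10 new -> 20 infected
Step 3: +9 new -> 29 infected
Step 4: +11 new -> 40 infected
Step 5: +4 new -> 44 infected
Step 6: +2 new -> 46 infected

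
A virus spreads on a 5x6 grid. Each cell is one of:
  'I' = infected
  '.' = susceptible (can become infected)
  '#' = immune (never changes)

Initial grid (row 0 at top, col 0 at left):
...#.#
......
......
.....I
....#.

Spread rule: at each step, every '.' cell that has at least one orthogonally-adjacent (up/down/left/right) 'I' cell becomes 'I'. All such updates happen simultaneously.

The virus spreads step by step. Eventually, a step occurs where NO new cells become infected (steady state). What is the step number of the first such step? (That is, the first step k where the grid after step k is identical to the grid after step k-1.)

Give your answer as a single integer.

Step 0 (initial): 1 infected
Step 1: +3 new -> 4 infected
Step 2: +3 new -> 7 infected
Step 3: +4 new -> 11 infected
Step 4: +5 new -> 16 infected
Step 5: +4 new -> 20 infected
Step 6: +4 new -> 24 infected
Step 7: +2 new -> 26 infected
Step 8: +1 new -> 27 infected
Step 9: +0 new -> 27 infected

Answer: 9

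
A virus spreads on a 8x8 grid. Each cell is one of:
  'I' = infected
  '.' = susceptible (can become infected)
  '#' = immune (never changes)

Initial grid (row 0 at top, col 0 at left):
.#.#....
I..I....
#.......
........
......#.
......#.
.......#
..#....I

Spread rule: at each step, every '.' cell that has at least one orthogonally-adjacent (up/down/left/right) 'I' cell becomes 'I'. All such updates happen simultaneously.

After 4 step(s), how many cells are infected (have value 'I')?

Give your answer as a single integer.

Answer: 39

Derivation:
Step 0 (initial): 3 infected
Step 1: +6 new -> 9 infected
Step 2: +9 new -> 18 infected
Step 3: +9 new -> 27 infected
Step 4: +12 new -> 39 infected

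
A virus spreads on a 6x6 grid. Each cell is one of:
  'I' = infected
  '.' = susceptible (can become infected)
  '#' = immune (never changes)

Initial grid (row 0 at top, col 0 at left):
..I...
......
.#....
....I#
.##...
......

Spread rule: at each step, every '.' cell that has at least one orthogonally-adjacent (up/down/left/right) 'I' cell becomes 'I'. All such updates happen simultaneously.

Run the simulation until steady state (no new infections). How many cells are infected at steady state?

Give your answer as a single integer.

Step 0 (initial): 2 infected
Step 1: +6 new -> 8 infected
Step 2: +12 new -> 20 infected
Step 3: +6 new -> 26 infected
Step 4: +3 new -> 29 infected
Step 5: +2 new -> 31 infected
Step 6: +1 new -> 32 infected
Step 7: +0 new -> 32 infected

Answer: 32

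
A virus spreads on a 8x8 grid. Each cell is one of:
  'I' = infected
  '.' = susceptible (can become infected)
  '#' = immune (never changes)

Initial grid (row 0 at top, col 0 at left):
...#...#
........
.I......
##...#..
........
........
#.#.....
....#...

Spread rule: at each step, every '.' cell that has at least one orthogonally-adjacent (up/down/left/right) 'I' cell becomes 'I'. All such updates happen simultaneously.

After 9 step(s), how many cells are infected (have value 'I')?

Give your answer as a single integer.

Answer: 53

Derivation:
Step 0 (initial): 1 infected
Step 1: +3 new -> 4 infected
Step 2: +5 new -> 9 infected
Step 3: +6 new -> 15 infected
Step 4: +6 new -> 21 infected
Step 5: +7 new -> 28 infected
Step 6: +9 new -> 37 infected
Step 7: +8 new -> 45 infected
Step 8: +5 new -> 50 infected
Step 9: +3 new -> 53 infected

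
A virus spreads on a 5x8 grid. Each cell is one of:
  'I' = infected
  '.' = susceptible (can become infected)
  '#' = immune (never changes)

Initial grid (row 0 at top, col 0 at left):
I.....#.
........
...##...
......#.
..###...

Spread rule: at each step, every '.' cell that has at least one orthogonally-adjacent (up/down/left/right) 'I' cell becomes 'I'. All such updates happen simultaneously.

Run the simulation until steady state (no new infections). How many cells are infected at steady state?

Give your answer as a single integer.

Step 0 (initial): 1 infected
Step 1: +2 new -> 3 infected
Step 2: +3 new -> 6 infected
Step 3: +4 new -> 10 infected
Step 4: +5 new -> 15 infected
Step 5: +4 new -> 19 infected
Step 6: +2 new -> 21 infected
Step 7: +3 new -> 24 infected
Step 8: +3 new -> 27 infected
Step 9: +3 new -> 30 infected
Step 10: +2 new -> 32 infected
Step 11: +1 new -> 33 infected
Step 12: +0 new -> 33 infected

Answer: 33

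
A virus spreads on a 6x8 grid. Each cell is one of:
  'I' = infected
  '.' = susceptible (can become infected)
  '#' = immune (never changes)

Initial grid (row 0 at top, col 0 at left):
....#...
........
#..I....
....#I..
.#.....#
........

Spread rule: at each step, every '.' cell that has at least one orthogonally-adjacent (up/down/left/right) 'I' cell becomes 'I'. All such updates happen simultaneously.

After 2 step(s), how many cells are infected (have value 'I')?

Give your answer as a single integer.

Answer: 21

Derivation:
Step 0 (initial): 2 infected
Step 1: +7 new -> 9 infected
Step 2: +12 new -> 21 infected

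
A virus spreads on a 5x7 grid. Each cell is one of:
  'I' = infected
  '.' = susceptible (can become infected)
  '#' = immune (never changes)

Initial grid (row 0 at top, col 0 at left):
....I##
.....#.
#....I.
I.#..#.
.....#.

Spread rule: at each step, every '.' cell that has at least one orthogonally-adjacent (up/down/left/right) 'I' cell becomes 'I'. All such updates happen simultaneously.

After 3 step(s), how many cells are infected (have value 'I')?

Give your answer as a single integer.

Answer: 25

Derivation:
Step 0 (initial): 3 infected
Step 1: +6 new -> 9 infected
Step 2: +8 new -> 17 infected
Step 3: +8 new -> 25 infected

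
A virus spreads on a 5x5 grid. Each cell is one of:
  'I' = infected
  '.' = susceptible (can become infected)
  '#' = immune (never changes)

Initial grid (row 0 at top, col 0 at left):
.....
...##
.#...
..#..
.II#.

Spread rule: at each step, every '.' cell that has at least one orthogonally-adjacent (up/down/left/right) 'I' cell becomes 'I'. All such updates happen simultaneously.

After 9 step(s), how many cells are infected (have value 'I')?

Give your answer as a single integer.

Step 0 (initial): 2 infected
Step 1: +2 new -> 4 infected
Step 2: +1 new -> 5 infected
Step 3: +1 new -> 6 infected
Step 4: +1 new -> 7 infected
Step 5: +2 new -> 9 infected
Step 6: +2 new -> 11 infected
Step 7: +2 new -> 13 infected
Step 8: +2 new -> 15 infected
Step 9: +3 new -> 18 infected

Answer: 18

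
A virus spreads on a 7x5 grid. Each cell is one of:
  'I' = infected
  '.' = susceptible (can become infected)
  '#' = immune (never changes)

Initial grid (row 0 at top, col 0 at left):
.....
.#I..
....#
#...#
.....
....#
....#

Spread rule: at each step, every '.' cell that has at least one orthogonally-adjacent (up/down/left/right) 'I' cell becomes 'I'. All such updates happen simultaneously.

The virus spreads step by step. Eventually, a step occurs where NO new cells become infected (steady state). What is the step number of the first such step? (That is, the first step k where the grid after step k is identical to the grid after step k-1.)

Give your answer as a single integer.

Step 0 (initial): 1 infected
Step 1: +3 new -> 4 infected
Step 2: +6 new -> 10 infected
Step 3: +6 new -> 16 infected
Step 4: +4 new -> 20 infected
Step 5: +5 new -> 25 infected
Step 6: +3 new -> 28 infected
Step 7: +1 new -> 29 infected
Step 8: +0 new -> 29 infected

Answer: 8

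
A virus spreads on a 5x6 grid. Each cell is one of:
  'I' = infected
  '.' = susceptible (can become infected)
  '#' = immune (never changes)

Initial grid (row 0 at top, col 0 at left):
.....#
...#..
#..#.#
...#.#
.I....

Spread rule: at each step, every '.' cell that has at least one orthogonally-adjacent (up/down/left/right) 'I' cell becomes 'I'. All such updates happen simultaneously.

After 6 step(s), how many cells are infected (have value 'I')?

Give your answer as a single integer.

Step 0 (initial): 1 infected
Step 1: +3 new -> 4 infected
Step 2: +4 new -> 8 infected
Step 3: +3 new -> 11 infected
Step 4: +5 new -> 16 infected
Step 5: +3 new -> 19 infected
Step 6: +2 new -> 21 infected

Answer: 21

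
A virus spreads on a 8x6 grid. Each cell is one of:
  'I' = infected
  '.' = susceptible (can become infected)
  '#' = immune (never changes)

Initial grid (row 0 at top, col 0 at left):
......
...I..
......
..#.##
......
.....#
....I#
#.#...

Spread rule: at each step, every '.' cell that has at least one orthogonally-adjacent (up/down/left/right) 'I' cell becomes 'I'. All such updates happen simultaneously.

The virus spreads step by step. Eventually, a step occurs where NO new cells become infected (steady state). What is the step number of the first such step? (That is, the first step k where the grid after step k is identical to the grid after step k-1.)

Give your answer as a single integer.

Answer: 7

Derivation:
Step 0 (initial): 2 infected
Step 1: +7 new -> 9 infected
Step 2: +12 new -> 21 infected
Step 3: +9 new -> 30 infected
Step 4: +7 new -> 37 infected
Step 5: +3 new -> 40 infected
Step 6: +1 new -> 41 infected
Step 7: +0 new -> 41 infected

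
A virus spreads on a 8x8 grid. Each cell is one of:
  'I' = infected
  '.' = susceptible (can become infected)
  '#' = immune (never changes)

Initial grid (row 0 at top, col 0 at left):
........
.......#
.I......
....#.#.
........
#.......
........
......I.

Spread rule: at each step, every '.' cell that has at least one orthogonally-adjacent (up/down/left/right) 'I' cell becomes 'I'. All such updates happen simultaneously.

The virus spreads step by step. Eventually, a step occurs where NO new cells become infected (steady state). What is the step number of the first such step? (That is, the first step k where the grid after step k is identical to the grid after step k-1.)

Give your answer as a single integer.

Answer: 9

Derivation:
Step 0 (initial): 2 infected
Step 1: +7 new -> 9 infected
Step 2: +11 new -> 20 infected
Step 3: +13 new -> 33 infected
Step 4: +11 new -> 44 infected
Step 5: +10 new -> 54 infected
Step 6: +4 new -> 58 infected
Step 7: +1 new -> 59 infected
Step 8: +1 new -> 60 infected
Step 9: +0 new -> 60 infected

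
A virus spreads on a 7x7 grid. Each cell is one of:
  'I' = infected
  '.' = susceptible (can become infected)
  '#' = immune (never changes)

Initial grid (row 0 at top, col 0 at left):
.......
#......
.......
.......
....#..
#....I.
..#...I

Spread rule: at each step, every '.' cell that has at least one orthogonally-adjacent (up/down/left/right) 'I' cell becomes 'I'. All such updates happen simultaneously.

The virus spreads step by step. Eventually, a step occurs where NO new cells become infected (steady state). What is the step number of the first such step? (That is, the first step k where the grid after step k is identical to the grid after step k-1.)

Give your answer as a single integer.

Answer: 11

Derivation:
Step 0 (initial): 2 infected
Step 1: +4 new -> 6 infected
Step 2: +4 new -> 10 infected
Step 3: +6 new -> 16 infected
Step 4: +6 new -> 22 infected
Step 5: +7 new -> 29 infected
Step 6: +7 new -> 36 infected
Step 7: +4 new -> 40 infected
Step 8: +3 new -> 43 infected
Step 9: +1 new -> 44 infected
Step 10: +1 new -> 45 infected
Step 11: +0 new -> 45 infected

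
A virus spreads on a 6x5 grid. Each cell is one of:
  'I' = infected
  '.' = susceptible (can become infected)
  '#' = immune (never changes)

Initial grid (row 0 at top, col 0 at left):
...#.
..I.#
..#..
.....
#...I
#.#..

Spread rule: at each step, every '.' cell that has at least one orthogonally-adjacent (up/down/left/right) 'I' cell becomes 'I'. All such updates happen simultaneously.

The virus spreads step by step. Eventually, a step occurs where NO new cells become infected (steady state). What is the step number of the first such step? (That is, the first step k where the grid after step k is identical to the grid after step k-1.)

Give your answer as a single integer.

Step 0 (initial): 2 infected
Step 1: +6 new -> 8 infected
Step 2: +8 new -> 16 infected
Step 3: +5 new -> 21 infected
Step 4: +2 new -> 23 infected
Step 5: +0 new -> 23 infected

Answer: 5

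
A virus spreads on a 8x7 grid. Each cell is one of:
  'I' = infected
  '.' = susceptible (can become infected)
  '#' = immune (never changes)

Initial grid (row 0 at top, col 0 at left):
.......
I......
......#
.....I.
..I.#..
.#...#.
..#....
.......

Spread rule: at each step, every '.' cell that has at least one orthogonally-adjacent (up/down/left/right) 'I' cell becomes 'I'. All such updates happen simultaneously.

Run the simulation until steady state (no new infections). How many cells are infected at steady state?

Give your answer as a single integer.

Answer: 51

Derivation:
Step 0 (initial): 3 infected
Step 1: +11 new -> 14 infected
Step 2: +12 new -> 26 infected
Step 3: +10 new -> 36 infected
Step 4: +7 new -> 43 infected
Step 5: +6 new -> 49 infected
Step 6: +2 new -> 51 infected
Step 7: +0 new -> 51 infected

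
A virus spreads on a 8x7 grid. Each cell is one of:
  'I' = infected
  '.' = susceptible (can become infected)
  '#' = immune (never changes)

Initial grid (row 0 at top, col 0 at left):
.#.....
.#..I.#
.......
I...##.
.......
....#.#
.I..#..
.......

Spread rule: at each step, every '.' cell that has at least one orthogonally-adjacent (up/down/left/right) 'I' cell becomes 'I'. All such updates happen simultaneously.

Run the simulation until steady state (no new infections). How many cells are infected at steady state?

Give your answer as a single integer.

Answer: 48

Derivation:
Step 0 (initial): 3 infected
Step 1: +11 new -> 14 infected
Step 2: +14 new -> 28 infected
Step 3: +9 new -> 37 infected
Step 4: +3 new -> 40 infected
Step 5: +3 new -> 43 infected
Step 6: +3 new -> 46 infected
Step 7: +2 new -> 48 infected
Step 8: +0 new -> 48 infected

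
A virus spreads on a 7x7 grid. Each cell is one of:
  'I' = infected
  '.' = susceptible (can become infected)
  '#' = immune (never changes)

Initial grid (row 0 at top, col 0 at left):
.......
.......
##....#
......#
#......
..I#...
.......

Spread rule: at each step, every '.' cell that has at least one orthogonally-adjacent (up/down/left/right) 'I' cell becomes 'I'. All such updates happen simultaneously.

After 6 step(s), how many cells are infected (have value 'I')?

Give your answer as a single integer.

Step 0 (initial): 1 infected
Step 1: +3 new -> 4 infected
Step 2: +6 new -> 10 infected
Step 3: +6 new -> 16 infected
Step 4: +7 new -> 23 infected
Step 5: +8 new -> 31 infected
Step 6: +6 new -> 37 infected

Answer: 37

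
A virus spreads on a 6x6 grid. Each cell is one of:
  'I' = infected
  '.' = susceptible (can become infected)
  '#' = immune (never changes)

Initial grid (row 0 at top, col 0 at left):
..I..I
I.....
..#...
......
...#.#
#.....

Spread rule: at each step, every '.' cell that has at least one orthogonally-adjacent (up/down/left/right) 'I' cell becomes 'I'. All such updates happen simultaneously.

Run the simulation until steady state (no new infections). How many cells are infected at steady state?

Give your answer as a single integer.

Step 0 (initial): 3 infected
Step 1: +8 new -> 11 infected
Step 2: +5 new -> 16 infected
Step 3: +5 new -> 21 infected
Step 4: +4 new -> 25 infected
Step 5: +3 new -> 28 infected
Step 6: +2 new -> 30 infected
Step 7: +2 new -> 32 infected
Step 8: +0 new -> 32 infected

Answer: 32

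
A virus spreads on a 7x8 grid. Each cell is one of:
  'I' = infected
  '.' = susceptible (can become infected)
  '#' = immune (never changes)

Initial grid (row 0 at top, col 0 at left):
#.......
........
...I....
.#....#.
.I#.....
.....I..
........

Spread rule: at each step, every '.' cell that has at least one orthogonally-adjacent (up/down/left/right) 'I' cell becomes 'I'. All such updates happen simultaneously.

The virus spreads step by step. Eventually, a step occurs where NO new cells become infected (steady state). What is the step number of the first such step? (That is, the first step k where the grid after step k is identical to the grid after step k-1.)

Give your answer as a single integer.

Step 0 (initial): 3 infected
Step 1: +10 new -> 13 infected
Step 2: +19 new -> 32 infected
Step 3: +11 new -> 43 infected
Step 4: +6 new -> 49 infected
Step 5: +2 new -> 51 infected
Step 6: +1 new -> 52 infected
Step 7: +0 new -> 52 infected

Answer: 7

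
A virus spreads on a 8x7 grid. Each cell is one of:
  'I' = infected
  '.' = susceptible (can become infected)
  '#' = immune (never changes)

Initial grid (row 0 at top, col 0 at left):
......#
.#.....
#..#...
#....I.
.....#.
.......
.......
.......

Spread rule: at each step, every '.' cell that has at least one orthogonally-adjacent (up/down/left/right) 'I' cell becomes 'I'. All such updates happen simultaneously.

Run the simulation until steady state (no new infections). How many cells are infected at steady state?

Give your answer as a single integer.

Step 0 (initial): 1 infected
Step 1: +3 new -> 4 infected
Step 2: +6 new -> 10 infected
Step 3: +7 new -> 17 infected
Step 4: +9 new -> 26 infected
Step 5: +9 new -> 35 infected
Step 6: +6 new -> 41 infected
Step 7: +4 new -> 45 infected
Step 8: +3 new -> 48 infected
Step 9: +2 new -> 50 infected
Step 10: +0 new -> 50 infected

Answer: 50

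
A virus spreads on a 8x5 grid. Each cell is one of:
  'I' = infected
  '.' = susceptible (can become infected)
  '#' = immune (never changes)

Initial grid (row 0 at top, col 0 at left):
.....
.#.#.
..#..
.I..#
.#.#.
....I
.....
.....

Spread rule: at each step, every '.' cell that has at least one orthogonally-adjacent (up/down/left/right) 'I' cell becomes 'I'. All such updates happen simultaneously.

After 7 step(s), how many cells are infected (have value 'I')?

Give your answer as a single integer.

Answer: 34

Derivation:
Step 0 (initial): 2 infected
Step 1: +6 new -> 8 infected
Step 2: +7 new -> 15 infected
Step 3: +6 new -> 21 infected
Step 4: +5 new -> 26 infected
Step 5: +4 new -> 30 infected
Step 6: +2 new -> 32 infected
Step 7: +2 new -> 34 infected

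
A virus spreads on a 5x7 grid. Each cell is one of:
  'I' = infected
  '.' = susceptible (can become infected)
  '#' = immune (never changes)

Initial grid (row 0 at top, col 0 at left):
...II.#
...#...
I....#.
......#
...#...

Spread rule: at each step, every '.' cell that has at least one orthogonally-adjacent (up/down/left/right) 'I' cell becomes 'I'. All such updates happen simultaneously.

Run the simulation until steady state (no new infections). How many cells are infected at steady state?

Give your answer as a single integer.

Step 0 (initial): 3 infected
Step 1: +6 new -> 9 infected
Step 2: +9 new -> 18 infected
Step 3: +5 new -> 23 infected
Step 4: +5 new -> 28 infected
Step 5: +1 new -> 29 infected
Step 6: +1 new -> 30 infected
Step 7: +0 new -> 30 infected

Answer: 30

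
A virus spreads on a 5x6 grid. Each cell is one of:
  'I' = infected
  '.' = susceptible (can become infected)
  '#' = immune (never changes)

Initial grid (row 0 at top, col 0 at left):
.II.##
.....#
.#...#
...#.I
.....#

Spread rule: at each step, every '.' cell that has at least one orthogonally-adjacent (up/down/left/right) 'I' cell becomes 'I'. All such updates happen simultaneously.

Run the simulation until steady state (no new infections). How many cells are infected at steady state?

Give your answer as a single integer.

Step 0 (initial): 3 infected
Step 1: +5 new -> 8 infected
Step 2: +5 new -> 13 infected
Step 3: +5 new -> 18 infected
Step 4: +3 new -> 21 infected
Step 5: +2 new -> 23 infected
Step 6: +0 new -> 23 infected

Answer: 23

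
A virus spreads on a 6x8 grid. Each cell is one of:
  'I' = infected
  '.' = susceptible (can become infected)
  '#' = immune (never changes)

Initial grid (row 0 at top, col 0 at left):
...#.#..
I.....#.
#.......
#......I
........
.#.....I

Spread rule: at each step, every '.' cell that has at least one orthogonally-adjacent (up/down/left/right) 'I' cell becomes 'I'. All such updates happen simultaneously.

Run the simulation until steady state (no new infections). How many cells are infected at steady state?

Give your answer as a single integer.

Answer: 42

Derivation:
Step 0 (initial): 3 infected
Step 1: +6 new -> 9 infected
Step 2: +8 new -> 17 infected
Step 3: +9 new -> 26 infected
Step 4: +10 new -> 36 infected
Step 5: +5 new -> 41 infected
Step 6: +1 new -> 42 infected
Step 7: +0 new -> 42 infected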